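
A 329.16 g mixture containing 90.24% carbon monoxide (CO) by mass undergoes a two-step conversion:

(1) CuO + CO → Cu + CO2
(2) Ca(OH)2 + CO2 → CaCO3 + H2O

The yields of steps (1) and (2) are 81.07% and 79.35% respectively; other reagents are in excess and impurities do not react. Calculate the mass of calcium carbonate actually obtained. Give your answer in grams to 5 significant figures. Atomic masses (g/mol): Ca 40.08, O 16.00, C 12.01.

Pure CO = 329.16 × 0.9024 = 297.034 g.
M(CO) = 12.01 + 16.00 = 28.01 g/mol.
M(CaCO3) = 40.08 + 12.01 + 3(16.00) = 100.09 g/mol.
n(CO) = 297.034 / 28.01 = 10.6046 mol.
Step 1 (CO:CO2 = 1:1): theoretical n(CO2) = 10.6046 mol; at 81.07% yield, n(CO2) = 8.59712 mol.
Step 2 (CO2:CaCO3 = 1:1): theoretical n(CaCO3) = 8.59712 mol, so theoretical mass = 8.59712 × 100.09 = 860.486 g.
At 79.35% yield, actual mass of CaCO3 = 860.486 × 0.7935 = 682.796 g.

682.80 g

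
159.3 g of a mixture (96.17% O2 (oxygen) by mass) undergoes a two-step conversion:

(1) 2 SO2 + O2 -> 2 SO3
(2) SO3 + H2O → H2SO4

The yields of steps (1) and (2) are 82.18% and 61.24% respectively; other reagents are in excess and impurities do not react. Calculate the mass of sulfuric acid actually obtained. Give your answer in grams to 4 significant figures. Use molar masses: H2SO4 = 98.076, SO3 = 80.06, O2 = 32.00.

Pure O2 = 159.3 × 0.9617 = 153.20 g.
n(O2) = 153.20 / 32.00 = 4.7875 mol.
Step 1 (O2:SO3 = 1:2): theoretical n(SO3) = 9.5749 mol; at 82.18% yield, n(SO3) = 7.8687 mol.
Step 2 (SO3:H2SO4 = 1:1): theoretical n(H2SO4) = 7.8687 mol, so theoretical mass = 7.8687 × 98.076 = 771.73 g.
At 61.24% yield, actual mass of H2SO4 = 771.73 × 0.6124 = 472.61 g.

472.6 g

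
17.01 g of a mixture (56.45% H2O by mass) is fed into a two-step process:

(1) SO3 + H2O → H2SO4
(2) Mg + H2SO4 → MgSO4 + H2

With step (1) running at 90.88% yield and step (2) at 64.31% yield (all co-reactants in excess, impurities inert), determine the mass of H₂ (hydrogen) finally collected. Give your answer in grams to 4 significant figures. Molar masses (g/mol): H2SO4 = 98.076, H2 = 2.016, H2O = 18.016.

0.6280 g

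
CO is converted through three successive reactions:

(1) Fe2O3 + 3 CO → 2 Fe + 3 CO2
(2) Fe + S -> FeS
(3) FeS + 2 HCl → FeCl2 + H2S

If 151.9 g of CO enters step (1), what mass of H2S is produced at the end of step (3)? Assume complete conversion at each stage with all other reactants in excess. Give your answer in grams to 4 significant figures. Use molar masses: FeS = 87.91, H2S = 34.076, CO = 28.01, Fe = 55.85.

n(CO) = 151.9 / 28.01 = 5.4231 mol.
Reaction (1): CO→Fe ratio 3:2 ⇒ n(Fe) = 3.6154 mol.
Reaction (2): Fe→FeS ratio 1:1 ⇒ n(FeS) = 3.6154 mol.
Reaction (3): FeS→H2S ratio 1:1 ⇒ n(H2S) = 3.6154 mol.
Mass of H2S = 3.6154 × 34.076 = 123.20 g.

123.2 g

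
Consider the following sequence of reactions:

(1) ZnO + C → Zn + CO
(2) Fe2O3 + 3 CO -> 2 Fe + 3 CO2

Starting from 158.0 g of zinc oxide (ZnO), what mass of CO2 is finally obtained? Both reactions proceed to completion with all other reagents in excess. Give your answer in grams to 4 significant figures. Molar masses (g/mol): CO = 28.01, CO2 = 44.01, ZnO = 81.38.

85.45 g

n(ZnO) = 158.00 / 81.38 = 1.9415 mol.
Step 1 gives a 1:1 ratio of ZnO to CO, so n(CO) = 1.9415 mol.
In step 2 the CO:CO2 ratio is 3:3, so n(CO2) = 1.9415 mol.
Mass of CO2 = 1.9415 × 44.01 = 85.446 g.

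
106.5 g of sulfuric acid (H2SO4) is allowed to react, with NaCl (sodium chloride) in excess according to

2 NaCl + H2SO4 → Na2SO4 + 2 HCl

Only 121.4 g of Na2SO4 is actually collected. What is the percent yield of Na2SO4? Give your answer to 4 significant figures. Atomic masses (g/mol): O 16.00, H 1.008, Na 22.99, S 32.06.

M(H2SO4) = 2(1.008) + 32.06 + 4(16.00) = 98.076 g/mol.
M(Na2SO4) = 2(22.99) + 32.06 + 4(16.00) = 142.04 g/mol.
n(H2SO4) = 106.50 g / 98.076 g/mol = 1.0859 mol.
From the equation the H2SO4:Na2SO4 mole ratio is 1:1, so n(Na2SO4) = 1.0859 × 1/1 = 1.0859 mol.
Mass of Na2SO4 = 1.0859 mol × 142.04 g/mol = 154.24 g.
This is the theoretical yield. Percent yield = 121.4 g / 154.24 g × 100% = 78.708%.

78.71 %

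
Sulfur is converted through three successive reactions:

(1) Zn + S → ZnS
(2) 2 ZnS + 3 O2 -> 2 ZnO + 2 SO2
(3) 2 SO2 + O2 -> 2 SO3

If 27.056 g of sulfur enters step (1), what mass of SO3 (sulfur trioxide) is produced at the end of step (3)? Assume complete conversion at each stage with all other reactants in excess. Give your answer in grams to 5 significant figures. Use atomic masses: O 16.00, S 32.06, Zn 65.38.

67.564 g

M(S) = 32.06 g/mol.
M(SO3) = 32.06 + 3(16.00) = 80.06 g/mol.
n(S) = 27.056 / 32.06 = 0.843918 mol.
Reaction (1): S→ZnS ratio 1:1 ⇒ n(ZnS) = 0.843918 mol.
Reaction (2): ZnS→SO2 ratio 2:2 ⇒ n(SO2) = 0.843918 mol.
Reaction (3): SO2→SO3 ratio 2:2 ⇒ n(SO3) = 0.843918 mol.
Mass of SO3 = 0.843918 × 80.06 = 67.5640 g.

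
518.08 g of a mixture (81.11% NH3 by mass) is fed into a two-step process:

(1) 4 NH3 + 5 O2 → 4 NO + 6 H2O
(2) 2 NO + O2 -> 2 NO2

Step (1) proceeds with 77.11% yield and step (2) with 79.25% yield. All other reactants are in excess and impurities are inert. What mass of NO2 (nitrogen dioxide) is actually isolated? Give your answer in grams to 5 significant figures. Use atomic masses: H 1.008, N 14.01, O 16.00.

Pure NH3 = 518.08 × 0.8111 = 420.215 g.
M(NH3) = 14.01 + 3(1.008) = 17.034 g/mol.
M(NO2) = 14.01 + 2(16.00) = 46.01 g/mol.
n(NH3) = 420.215 / 17.034 = 24.6692 mol.
Step 1 (NH3:NO = 4:4): theoretical n(NO) = 24.6692 mol; at 77.11% yield, n(NO) = 19.0224 mol.
Step 2 (NO:NO2 = 2:2): theoretical n(NO2) = 19.0224 mol, so theoretical mass = 19.0224 × 46.01 = 875.221 g.
At 79.25% yield, actual mass of NO2 = 875.221 × 0.7925 = 693.612 g.

693.61 g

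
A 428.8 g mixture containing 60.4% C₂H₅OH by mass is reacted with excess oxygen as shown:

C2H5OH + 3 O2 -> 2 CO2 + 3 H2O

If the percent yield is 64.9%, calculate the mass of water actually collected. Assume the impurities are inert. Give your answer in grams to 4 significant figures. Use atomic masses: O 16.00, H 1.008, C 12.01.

197.2 g

Pure C2H5OH available = 428.8 g × 0.604 = 259.00 g.
M(C2H5OH) = 2(12.01) + 6(1.008) + 16.00 = 46.068 g/mol.
M(H2O) = 2(1.008) + 16.00 = 18.016 g/mol.
n(C2H5OH) = 259.00 g / 46.068 g/mol = 5.6220 mol.
From the equation the C2H5OH:H2O mole ratio is 1:3, so n(H2O) = 5.6220 × 3/1 = 16.866 mol.
Mass of H2O = 16.866 mol × 18.016 g/mol = 303.86 g.
Actual mass collected = 303.86 g × 0.649 = 197.20 g.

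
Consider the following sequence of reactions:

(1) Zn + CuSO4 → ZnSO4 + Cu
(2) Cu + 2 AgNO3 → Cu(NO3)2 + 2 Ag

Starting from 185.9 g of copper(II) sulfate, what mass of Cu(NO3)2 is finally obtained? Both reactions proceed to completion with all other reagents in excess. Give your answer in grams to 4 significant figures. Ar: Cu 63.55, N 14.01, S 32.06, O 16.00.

M(CuSO4) = 63.55 + 32.06 + 4(16.00) = 159.61 g/mol.
M(Cu(NO3)2) = 63.55 + 2(14.01) + 6(16.00) = 187.57 g/mol.
n(CuSO4) = 185.90 / 159.61 = 1.1647 mol.
Step 1 gives a 1:1 ratio of CuSO4 to Cu, so n(Cu) = 1.1647 mol.
In step 2 the Cu:Cu(NO3)2 ratio is 1:1, so n(Cu(NO3)2) = 1.1647 mol.
Mass of Cu(NO3)2 = 1.1647 × 187.57 = 218.47 g.

218.5 g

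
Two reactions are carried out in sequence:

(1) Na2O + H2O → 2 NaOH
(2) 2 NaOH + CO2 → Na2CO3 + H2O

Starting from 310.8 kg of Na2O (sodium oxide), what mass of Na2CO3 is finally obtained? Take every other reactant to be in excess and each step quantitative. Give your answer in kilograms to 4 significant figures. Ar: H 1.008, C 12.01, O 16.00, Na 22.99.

M(Na2O) = 2(22.99) + 16.00 = 61.98 g/mol.
M(Na2CO3) = 2(22.99) + 12.01 + 3(16.00) = 105.99 g/mol.
310.8 kg = 310800 g.
n(Na2O) = 310800 / 61.98 = 5014.5 mol.
Step 1 gives a 1:2 ratio of Na2O to NaOH, so n(NaOH) = 10029 mol.
In step 2 the NaOH:Na2CO3 ratio is 2:1, so n(Na2CO3) = 5014.5 mol.
Mass of Na2CO3 = 5014.5 × 105.99 = 531490 g = 531.5 kg.

531.5 kg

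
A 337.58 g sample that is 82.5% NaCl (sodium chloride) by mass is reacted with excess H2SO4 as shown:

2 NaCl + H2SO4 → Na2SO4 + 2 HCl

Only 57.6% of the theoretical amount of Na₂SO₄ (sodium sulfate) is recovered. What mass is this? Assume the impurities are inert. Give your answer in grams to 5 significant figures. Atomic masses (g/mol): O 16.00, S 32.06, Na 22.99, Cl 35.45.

194.95 g

Pure NaCl available = 337.58 g × 0.825 = 278.503 g.
M(NaCl) = 22.99 + 35.45 = 58.44 g/mol.
M(Na2SO4) = 2(22.99) + 32.06 + 4(16.00) = 142.04 g/mol.
n(NaCl) = 278.503 g / 58.44 g/mol = 4.76563 mol.
From the equation the NaCl:Na2SO4 mole ratio is 2:1, so n(Na2SO4) = 4.76563 × 1/2 = 2.38282 mol.
Mass of Na2SO4 = 2.38282 mol × 142.04 g/mol = 338.455 g.
Actual mass collected = 338.455 g × 0.576 = 194.950 g.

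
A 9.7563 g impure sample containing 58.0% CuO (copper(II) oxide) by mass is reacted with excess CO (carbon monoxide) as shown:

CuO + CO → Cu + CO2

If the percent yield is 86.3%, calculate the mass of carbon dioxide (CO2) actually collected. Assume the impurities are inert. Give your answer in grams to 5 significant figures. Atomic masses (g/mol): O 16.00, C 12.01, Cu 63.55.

Pure CuO available = 9.7563 g × 0.580 = 5.65865 g.
M(CuO) = 63.55 + 16.00 = 79.55 g/mol.
M(CO2) = 12.01 + 2(16.00) = 44.01 g/mol.
n(CuO) = 5.65865 g / 79.55 g/mol = 0.0711333 mol.
From the equation the CuO:CO2 mole ratio is 1:1, so n(CO2) = 0.0711333 × 1/1 = 0.0711333 mol.
Mass of CO2 = 0.0711333 mol × 44.01 g/mol = 3.13058 g.
Actual mass collected = 3.13058 g × 0.863 = 2.70169 g.

2.7017 g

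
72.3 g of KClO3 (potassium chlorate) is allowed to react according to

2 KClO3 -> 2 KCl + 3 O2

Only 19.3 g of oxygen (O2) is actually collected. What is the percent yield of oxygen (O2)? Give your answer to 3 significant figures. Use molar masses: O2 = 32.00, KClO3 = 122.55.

68.2 %

n(KClO3) = 72.30 g / 122.55 g/mol = 0.5900 mol.
From the equation the KClO3:O2 mole ratio is 2:3, so n(O2) = 0.5900 × 3/2 = 0.8849 mol.
Mass of O2 = 0.8849 mol × 32.00 g/mol = 28.32 g.
This is the theoretical yield. Percent yield = 19.3 g / 28.32 g × 100% = 68.15%.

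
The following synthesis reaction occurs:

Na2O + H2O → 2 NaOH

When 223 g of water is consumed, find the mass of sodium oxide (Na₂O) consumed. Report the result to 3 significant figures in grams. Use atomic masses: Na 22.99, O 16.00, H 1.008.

M(H2O) = 2(1.008) + 16.00 = 18.016 g/mol.
M(Na2O) = 2(22.99) + 16.00 = 61.98 g/mol.
n(H2O) = 223.0 g / 18.016 g/mol = 12.38 mol.
From the equation the H2O:Na2O mole ratio is 1:1, so n(Na2O) = 12.38 × 1/1 = 12.38 mol.
Mass of Na2O = 12.38 mol × 61.98 g/mol = 767.2 g.

767 g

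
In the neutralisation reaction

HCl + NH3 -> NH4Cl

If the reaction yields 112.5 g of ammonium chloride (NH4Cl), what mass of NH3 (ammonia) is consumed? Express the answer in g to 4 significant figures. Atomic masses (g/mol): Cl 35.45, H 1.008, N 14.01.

M(NH4Cl) = 14.01 + 4(1.008) + 35.45 = 53.492 g/mol.
M(NH3) = 14.01 + 3(1.008) = 17.034 g/mol.
n(NH4Cl) = 112.50 g / 53.492 g/mol = 2.1031 mol.
From the equation the NH4Cl:NH3 mole ratio is 1:1, so n(NH3) = 2.1031 × 1/1 = 2.1031 mol.
Mass of NH3 = 2.1031 mol × 17.034 g/mol = 35.825 g.

35.82 g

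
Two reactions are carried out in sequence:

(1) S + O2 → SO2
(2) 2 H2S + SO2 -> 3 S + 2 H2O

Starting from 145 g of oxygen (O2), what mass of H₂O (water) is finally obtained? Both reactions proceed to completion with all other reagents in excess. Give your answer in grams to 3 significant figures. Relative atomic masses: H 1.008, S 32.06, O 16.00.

M(O2) = 2(16.00) = 32.00 g/mol.
M(H2O) = 2(1.008) + 16.00 = 18.016 g/mol.
n(O2) = 145.0 / 32.00 = 4.531 mol.
Step 1 gives a 1:1 ratio of O2 to SO2, so n(SO2) = 4.531 mol.
In step 2 the SO2:H2O ratio is 1:2, so n(H2O) = 9.062 mol.
Mass of H2O = 9.062 × 18.016 = 163.3 g.

163 g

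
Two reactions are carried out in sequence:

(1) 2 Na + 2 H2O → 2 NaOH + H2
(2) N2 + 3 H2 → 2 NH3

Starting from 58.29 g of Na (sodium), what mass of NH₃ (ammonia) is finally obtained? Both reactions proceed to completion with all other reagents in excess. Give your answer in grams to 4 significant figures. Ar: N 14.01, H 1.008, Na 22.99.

14.40 g

M(Na) = 22.99 g/mol.
M(NH3) = 14.01 + 3(1.008) = 17.034 g/mol.
n(Na) = 58.290 / 22.99 = 2.5355 mol.
Step 1 gives a 2:1 ratio of Na to H2, so n(H2) = 1.2677 mol.
In step 2 the H2:NH3 ratio is 3:2, so n(NH3) = 0.84515 mol.
Mass of NH3 = 0.84515 × 17.034 = 14.396 g.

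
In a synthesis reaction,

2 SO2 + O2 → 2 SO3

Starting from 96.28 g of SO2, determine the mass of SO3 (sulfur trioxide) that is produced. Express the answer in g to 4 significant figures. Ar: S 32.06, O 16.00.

120.3 g

M(SO2) = 32.06 + 2(16.00) = 64.06 g/mol.
M(SO3) = 32.06 + 3(16.00) = 80.06 g/mol.
n(SO2) = 96.280 g / 64.06 g/mol = 1.5030 mol.
From the equation the SO2:SO3 mole ratio is 2:2, so n(SO3) = 1.5030 × 2/2 = 1.5030 mol.
Mass of SO3 = 1.5030 mol × 80.06 g/mol = 120.33 g.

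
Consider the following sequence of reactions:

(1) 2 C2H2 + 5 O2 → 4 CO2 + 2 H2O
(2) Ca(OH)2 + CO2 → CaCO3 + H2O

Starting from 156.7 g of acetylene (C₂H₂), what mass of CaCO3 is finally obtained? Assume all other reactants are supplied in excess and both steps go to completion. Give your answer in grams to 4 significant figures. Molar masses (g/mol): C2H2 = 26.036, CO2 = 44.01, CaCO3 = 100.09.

1205 g

n(C2H2) = 156.70 / 26.036 = 6.0186 mol.
Step 1 gives a 2:4 ratio of C2H2 to CO2, so n(CO2) = 12.037 mol.
In step 2 the CO2:CaCO3 ratio is 1:1, so n(CaCO3) = 12.037 mol.
Mass of CaCO3 = 12.037 × 100.09 = 1204.8 g.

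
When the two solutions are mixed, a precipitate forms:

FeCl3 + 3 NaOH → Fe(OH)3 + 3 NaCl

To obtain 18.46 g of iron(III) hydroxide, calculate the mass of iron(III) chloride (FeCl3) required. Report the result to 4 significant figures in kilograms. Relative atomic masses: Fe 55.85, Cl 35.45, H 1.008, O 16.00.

0.02802 kg

M(Fe(OH)3) = 55.85 + 3(16.00) + 3(1.008) = 106.874 g/mol.
M(FeCl3) = 55.85 + 3(35.45) = 162.20 g/mol.
n(Fe(OH)3) = 18.460 g / 106.874 g/mol = 0.17273 mol.
From the equation the Fe(OH)3:FeCl3 mole ratio is 1:1, so n(FeCl3) = 0.17273 × 1/1 = 0.17273 mol.
Mass of FeCl3 = 0.17273 mol × 162.20 g/mol = 28.016 g.
Converting to kg: 28.016 g = 0.02802 kg.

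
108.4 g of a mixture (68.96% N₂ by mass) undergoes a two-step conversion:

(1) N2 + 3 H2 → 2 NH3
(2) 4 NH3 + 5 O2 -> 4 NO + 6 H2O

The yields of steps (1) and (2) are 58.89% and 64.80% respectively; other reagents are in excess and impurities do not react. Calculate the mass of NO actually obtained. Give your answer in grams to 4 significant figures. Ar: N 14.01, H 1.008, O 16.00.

Pure N2 = 108.4 × 0.6896 = 74.753 g.
M(N2) = 2(14.01) = 28.02 g/mol.
M(NO) = 14.01 + 16.00 = 30.01 g/mol.
n(N2) = 74.753 / 28.02 = 2.6678 mol.
Step 1 (N2:NH3 = 1:2): theoretical n(NH3) = 5.3357 mol; at 58.89% yield, n(NH3) = 3.1422 mol.
Step 2 (NH3:NO = 4:4): theoretical n(NO) = 3.1422 mol, so theoretical mass = 3.1422 × 30.01 = 94.297 g.
At 64.80% yield, actual mass of NO = 94.297 × 0.6480 = 61.104 g.

61.10 g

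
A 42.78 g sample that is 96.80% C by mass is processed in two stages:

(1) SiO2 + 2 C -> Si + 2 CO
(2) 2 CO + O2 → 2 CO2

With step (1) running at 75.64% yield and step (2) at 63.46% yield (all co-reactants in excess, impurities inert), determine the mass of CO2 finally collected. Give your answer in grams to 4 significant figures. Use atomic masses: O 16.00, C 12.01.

Pure C = 42.78 × 0.9680 = 41.411 g.
M(C) = 12.01 g/mol.
M(CO2) = 12.01 + 2(16.00) = 44.01 g/mol.
n(C) = 41.411 / 12.01 = 3.4480 mol.
Step 1 (C:CO = 2:2): theoretical n(CO) = 3.4480 mol; at 75.64% yield, n(CO) = 2.6081 mol.
Step 2 (CO:CO2 = 2:2): theoretical n(CO2) = 2.6081 mol, so theoretical mass = 2.6081 × 44.01 = 114.78 g.
At 63.46% yield, actual mass of CO2 = 114.78 × 0.6346 = 72.841 g.

72.84 g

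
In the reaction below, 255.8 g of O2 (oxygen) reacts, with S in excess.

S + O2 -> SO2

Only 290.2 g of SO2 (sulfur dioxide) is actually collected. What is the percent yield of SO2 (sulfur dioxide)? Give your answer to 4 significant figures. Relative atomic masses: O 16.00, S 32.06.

56.67 %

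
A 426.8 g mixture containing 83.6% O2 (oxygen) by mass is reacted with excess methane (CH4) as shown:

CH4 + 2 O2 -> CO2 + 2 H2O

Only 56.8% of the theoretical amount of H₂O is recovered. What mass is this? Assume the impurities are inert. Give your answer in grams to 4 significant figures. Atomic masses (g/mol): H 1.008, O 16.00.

114.1 g

Pure O2 available = 426.8 g × 0.836 = 356.80 g.
M(O2) = 2(16.00) = 32.00 g/mol.
M(H2O) = 2(1.008) + 16.00 = 18.016 g/mol.
n(O2) = 356.80 g / 32.00 g/mol = 11.150 mol.
From the equation the O2:H2O mole ratio is 2:2, so n(H2O) = 11.150 × 2/2 = 11.150 mol.
Mass of H2O = 11.150 mol × 18.016 g/mol = 200.88 g.
Actual mass collected = 200.88 g × 0.568 = 114.10 g.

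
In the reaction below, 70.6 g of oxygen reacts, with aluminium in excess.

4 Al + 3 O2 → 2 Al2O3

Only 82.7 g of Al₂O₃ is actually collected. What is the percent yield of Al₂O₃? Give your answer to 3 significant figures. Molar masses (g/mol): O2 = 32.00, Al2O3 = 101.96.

n(O2) = 70.60 g / 32.00 g/mol = 2.206 mol.
From the equation the O2:Al2O3 mole ratio is 3:2, so n(Al2O3) = 2.206 × 2/3 = 1.471 mol.
Mass of Al2O3 = 1.471 mol × 101.96 g/mol = 150.0 g.
This is the theoretical yield. Percent yield = 82.7 g / 150.0 g × 100% = 55.15%.

55.1 %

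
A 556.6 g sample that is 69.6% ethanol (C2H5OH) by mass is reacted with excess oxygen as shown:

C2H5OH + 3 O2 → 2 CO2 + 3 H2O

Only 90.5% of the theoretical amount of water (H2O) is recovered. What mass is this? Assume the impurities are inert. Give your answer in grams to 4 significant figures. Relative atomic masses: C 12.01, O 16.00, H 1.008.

411.3 g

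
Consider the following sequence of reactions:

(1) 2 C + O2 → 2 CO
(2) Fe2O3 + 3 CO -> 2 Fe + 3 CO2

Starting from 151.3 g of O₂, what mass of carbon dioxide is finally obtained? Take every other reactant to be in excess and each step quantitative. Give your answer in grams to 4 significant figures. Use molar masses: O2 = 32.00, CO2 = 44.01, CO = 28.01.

n(O2) = 151.30 / 32.00 = 4.7281 mol.
Step 1 gives a 1:2 ratio of O2 to CO, so n(CO) = 9.4563 mol.
In step 2 the CO:CO2 ratio is 3:3, so n(CO2) = 9.4563 mol.
Mass of CO2 = 9.4563 × 44.01 = 416.17 g.

416.2 g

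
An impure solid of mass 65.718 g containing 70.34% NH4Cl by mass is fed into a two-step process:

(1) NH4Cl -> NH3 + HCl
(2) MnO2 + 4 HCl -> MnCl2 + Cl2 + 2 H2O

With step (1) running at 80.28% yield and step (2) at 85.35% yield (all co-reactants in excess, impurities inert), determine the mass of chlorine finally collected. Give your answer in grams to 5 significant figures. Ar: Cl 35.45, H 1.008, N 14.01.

10.495 g

Pure NH4Cl = 65.718 × 0.7034 = 46.2260 g.
M(NH4Cl) = 14.01 + 4(1.008) + 35.45 = 53.492 g/mol.
M(Cl2) = 2(35.45) = 70.90 g/mol.
n(NH4Cl) = 46.2260 / 53.492 = 0.864167 mol.
Step 1 (NH4Cl:HCl = 1:1): theoretical n(HCl) = 0.864167 mol; at 80.28% yield, n(HCl) = 0.693754 mol.
Step 2 (HCl:Cl2 = 4:1): theoretical n(Cl2) = 0.173438 mol, so theoretical mass = 0.173438 × 70.90 = 12.2968 g.
At 85.35% yield, actual mass of Cl2 = 12.2968 × 0.8535 = 10.4953 g.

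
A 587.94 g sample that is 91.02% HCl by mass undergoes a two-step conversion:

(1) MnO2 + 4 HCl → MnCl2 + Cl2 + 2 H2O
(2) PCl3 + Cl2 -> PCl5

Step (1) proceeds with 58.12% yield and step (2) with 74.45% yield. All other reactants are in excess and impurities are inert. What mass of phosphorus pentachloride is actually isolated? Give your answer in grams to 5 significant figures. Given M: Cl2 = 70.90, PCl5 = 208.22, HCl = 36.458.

330.62 g

Pure HCl = 587.94 × 0.9102 = 535.143 g.
n(HCl) = 535.143 / 36.458 = 14.6783 mol.
Step 1 (HCl:Cl2 = 4:1): theoretical n(Cl2) = 3.66959 mol; at 58.12% yield, n(Cl2) = 2.13276 mol.
Step 2 (Cl2:PCl5 = 1:1): theoretical n(PCl5) = 2.13276 mol, so theoretical mass = 2.13276 × 208.22 = 444.084 g.
At 74.45% yield, actual mass of PCl5 = 444.084 × 0.7445 = 330.620 g.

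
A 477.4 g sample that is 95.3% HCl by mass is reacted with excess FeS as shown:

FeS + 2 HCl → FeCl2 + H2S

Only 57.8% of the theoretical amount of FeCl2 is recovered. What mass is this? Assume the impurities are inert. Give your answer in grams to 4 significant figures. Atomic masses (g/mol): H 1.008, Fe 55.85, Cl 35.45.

Pure HCl available = 477.4 g × 0.953 = 454.96 g.
M(HCl) = 1.008 + 35.45 = 36.458 g/mol.
M(FeCl2) = 55.85 + 2(35.45) = 126.75 g/mol.
n(HCl) = 454.96 g / 36.458 g/mol = 12.479 mol.
From the equation the HCl:FeCl2 mole ratio is 2:1, so n(FeCl2) = 12.479 × 1/2 = 6.2395 mol.
Mass of FeCl2 = 6.2395 mol × 126.75 g/mol = 790.86 g.
Actual mass collected = 790.86 g × 0.578 = 457.12 g.

457.1 g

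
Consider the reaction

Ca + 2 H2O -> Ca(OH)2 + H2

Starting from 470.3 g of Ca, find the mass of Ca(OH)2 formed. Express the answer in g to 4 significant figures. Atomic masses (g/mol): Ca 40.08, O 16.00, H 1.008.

869.4 g

M(Ca) = 40.08 g/mol.
M(Ca(OH)2) = 40.08 + 2(16.00) + 2(1.008) = 74.096 g/mol.
n(Ca) = 470.30 g / 40.08 g/mol = 11.734 mol.
From the equation the Ca:Ca(OH)2 mole ratio is 1:1, so n(Ca(OH)2) = 11.734 × 1/1 = 11.734 mol.
Mass of Ca(OH)2 = 11.734 mol × 74.096 g/mol = 869.44 g.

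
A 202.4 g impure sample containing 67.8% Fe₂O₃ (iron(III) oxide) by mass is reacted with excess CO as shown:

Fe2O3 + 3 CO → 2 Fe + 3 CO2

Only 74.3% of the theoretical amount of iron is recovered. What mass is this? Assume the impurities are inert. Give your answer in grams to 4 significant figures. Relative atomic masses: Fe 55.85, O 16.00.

71.31 g

Pure Fe2O3 available = 202.4 g × 0.678 = 137.23 g.
M(Fe2O3) = 2(55.85) + 3(16.00) = 159.70 g/mol.
M(Fe) = 55.85 g/mol.
n(Fe2O3) = 137.23 g / 159.70 g/mol = 0.85928 mol.
From the equation the Fe2O3:Fe mole ratio is 1:2, so n(Fe) = 0.85928 × 2/1 = 1.7186 mol.
Mass of Fe = 1.7186 mol × 55.85 g/mol = 95.982 g.
Actual mass collected = 95.982 g × 0.743 = 71.314 g.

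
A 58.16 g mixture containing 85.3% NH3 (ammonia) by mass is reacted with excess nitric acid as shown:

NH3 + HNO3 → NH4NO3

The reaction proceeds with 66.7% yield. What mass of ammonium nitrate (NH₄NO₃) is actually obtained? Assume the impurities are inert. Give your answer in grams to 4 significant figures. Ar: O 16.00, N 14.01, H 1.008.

Pure NH3 available = 58.16 g × 0.853 = 49.610 g.
M(NH3) = 14.01 + 3(1.008) = 17.034 g/mol.
M(NH4NO3) = 2(14.01) + 4(1.008) + 3(16.00) = 80.052 g/mol.
n(NH3) = 49.610 g / 17.034 g/mol = 2.9124 mol.
From the equation the NH3:NH4NO3 mole ratio is 1:1, so n(NH4NO3) = 2.9124 × 1/1 = 2.9124 mol.
Mass of NH4NO3 = 2.9124 mol × 80.052 g/mol = 233.15 g.
Actual mass collected = 233.15 g × 0.667 = 155.51 g.

155.5 g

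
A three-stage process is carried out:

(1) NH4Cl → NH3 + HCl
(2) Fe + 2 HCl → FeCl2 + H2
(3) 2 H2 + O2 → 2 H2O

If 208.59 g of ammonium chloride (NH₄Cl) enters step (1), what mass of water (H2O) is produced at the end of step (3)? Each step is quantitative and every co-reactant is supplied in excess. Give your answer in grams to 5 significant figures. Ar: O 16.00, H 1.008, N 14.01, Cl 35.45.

M(NH4Cl) = 14.01 + 4(1.008) + 35.45 = 53.492 g/mol.
M(H2O) = 2(1.008) + 16.00 = 18.016 g/mol.
n(NH4Cl) = 208.59 / 53.492 = 3.89946 mol.
Reaction (1): NH4Cl→HCl ratio 1:1 ⇒ n(HCl) = 3.89946 mol.
Reaction (2): HCl→H2 ratio 2:1 ⇒ n(H2) = 1.94973 mol.
Reaction (3): H2→H2O ratio 2:2 ⇒ n(H2O) = 1.94973 mol.
Mass of H2O = 1.94973 × 18.016 = 35.1264 g.

35.126 g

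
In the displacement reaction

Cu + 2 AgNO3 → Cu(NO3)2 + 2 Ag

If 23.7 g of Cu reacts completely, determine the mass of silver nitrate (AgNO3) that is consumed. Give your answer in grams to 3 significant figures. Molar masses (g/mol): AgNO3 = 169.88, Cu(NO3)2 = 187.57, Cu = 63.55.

127 g

n(Cu) = 23.70 g / 63.55 g/mol = 0.3729 mol.
From the equation the Cu:AgNO3 mole ratio is 1:2, so n(AgNO3) = 0.3729 × 2/1 = 0.7459 mol.
Mass of AgNO3 = 0.7459 mol × 169.88 g/mol = 126.7 g.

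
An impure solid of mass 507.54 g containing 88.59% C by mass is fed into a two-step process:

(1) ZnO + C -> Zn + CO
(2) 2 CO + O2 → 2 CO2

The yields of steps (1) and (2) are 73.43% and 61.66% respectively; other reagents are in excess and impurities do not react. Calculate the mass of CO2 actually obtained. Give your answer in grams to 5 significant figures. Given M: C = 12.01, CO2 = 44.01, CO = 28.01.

Pure C = 507.54 × 0.8859 = 449.630 g.
n(C) = 449.630 / 12.01 = 37.4379 mol.
Step 1 (C:CO = 1:1): theoretical n(CO) = 37.4379 mol; at 73.43% yield, n(CO) = 27.4907 mol.
Step 2 (CO:CO2 = 2:2): theoretical n(CO2) = 27.4907 mol, so theoretical mass = 27.4907 × 44.01 = 1209.86 g.
At 61.66% yield, actual mass of CO2 = 1209.86 × 0.6166 = 746.003 g.

746.00 g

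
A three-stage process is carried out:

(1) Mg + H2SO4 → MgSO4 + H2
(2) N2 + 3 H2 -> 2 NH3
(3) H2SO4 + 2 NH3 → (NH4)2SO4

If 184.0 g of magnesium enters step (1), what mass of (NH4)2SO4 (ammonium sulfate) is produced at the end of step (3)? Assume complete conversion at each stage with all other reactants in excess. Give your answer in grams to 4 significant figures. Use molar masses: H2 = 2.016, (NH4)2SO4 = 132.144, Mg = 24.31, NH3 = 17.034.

n(Mg) = 184.0 / 24.31 = 7.5689 mol.
Reaction (1): Mg→H2 ratio 1:1 ⇒ n(H2) = 7.5689 mol.
Reaction (2): H2→NH3 ratio 3:2 ⇒ n(NH3) = 5.0459 mol.
Reaction (3): NH3→(NH4)2SO4 ratio 2:1 ⇒ n((NH4)2SO4) = 2.5230 mol.
Mass of (NH4)2SO4 = 2.5230 × 132.144 = 333.39 g.

333.4 g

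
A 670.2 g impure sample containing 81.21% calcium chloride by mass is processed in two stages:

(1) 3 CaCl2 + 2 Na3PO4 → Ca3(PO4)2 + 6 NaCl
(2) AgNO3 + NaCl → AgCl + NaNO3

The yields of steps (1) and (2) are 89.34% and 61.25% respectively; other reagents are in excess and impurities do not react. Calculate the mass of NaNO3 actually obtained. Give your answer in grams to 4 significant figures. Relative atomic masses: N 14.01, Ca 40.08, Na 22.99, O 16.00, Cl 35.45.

456.2 g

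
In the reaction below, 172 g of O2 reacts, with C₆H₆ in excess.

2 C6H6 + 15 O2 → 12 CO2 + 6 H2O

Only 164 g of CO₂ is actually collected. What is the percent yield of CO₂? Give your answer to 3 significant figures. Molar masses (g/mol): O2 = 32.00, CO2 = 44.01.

n(O2) = 172.0 g / 32.00 g/mol = 5.375 mol.
From the equation the O2:CO2 mole ratio is 15:12, so n(CO2) = 5.375 × 12/15 = 4.300 mol.
Mass of CO2 = 4.300 mol × 44.01 g/mol = 189.2 g.
This is the theoretical yield. Percent yield = 164 g / 189.2 g × 100% = 86.66%.

86.7 %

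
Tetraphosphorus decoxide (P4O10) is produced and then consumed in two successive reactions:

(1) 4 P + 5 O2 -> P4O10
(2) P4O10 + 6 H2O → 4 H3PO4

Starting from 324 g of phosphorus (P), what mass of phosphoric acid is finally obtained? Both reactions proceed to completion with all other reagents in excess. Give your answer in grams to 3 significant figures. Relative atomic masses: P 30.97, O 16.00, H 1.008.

M(P) = 30.97 g/mol.
M(H3PO4) = 3(1.008) + 30.97 + 4(16.00) = 97.994 g/mol.
n(P) = 324.0 / 30.97 = 10.46 mol.
Step 1 gives a 4:1 ratio of P to P4O10, so n(P4O10) = 2.615 mol.
In step 2 the P4O10:H3PO4 ratio is 1:4, so n(H3PO4) = 10.46 mol.
Mass of H3PO4 = 10.46 × 97.994 = 1025 g.

1030 g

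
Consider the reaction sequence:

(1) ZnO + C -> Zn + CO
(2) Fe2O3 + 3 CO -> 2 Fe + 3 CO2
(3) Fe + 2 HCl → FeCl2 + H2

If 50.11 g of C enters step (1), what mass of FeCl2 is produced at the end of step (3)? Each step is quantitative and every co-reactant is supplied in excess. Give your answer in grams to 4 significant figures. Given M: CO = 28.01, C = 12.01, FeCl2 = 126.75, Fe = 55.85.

n(C) = 50.11 / 12.01 = 4.1724 mol.
Reaction (1): C→CO ratio 1:1 ⇒ n(CO) = 4.1724 mol.
Reaction (2): CO→Fe ratio 3:2 ⇒ n(Fe) = 2.7816 mol.
Reaction (3): Fe→FeCl2 ratio 1:1 ⇒ n(FeCl2) = 2.7816 mol.
Mass of FeCl2 = 2.7816 × 126.75 = 352.56 g.

352.6 g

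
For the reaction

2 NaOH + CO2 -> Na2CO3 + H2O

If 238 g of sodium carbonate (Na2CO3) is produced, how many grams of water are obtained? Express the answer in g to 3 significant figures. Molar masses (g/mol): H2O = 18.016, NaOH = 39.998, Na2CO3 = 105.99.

40.5 g

n(Na2CO3) = 238.0 g / 105.99 g/mol = 2.245 mol.
From the equation the Na2CO3:H2O mole ratio is 1:1, so n(H2O) = 2.245 × 1/1 = 2.245 mol.
Mass of H2O = 2.245 mol × 18.016 g/mol = 40.45 g.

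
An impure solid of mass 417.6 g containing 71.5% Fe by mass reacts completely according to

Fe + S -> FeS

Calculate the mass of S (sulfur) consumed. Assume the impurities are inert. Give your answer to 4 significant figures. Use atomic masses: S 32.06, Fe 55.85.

171.4 g

Mass of pure Fe = 417.6 g × 0.715 = 298.58 g.
M(Fe) = 55.85 g/mol.
M(S) = 32.06 g/mol.
n(Fe) = 298.58 g / 55.85 g/mol = 5.3462 mol.
From the equation the Fe:S mole ratio is 1:1, so n(S) = 5.3462 × 1/1 = 5.3462 mol.
Mass of S = 5.3462 mol × 32.06 g/mol = 171.40 g.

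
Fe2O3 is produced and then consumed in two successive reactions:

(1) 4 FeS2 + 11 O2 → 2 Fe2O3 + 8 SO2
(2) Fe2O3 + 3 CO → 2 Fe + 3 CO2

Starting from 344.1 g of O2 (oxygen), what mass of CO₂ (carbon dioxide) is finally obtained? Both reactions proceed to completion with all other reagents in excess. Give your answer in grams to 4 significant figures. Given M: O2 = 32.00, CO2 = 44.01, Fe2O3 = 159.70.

n(O2) = 344.10 / 32.00 = 10.753 mol.
Step 1 gives a 11:2 ratio of O2 to Fe2O3, so n(Fe2O3) = 1.9551 mol.
In step 2 the Fe2O3:CO2 ratio is 1:3, so n(CO2) = 5.8653 mol.
Mass of CO2 = 5.8653 × 44.01 = 258.13 g.

258.1 g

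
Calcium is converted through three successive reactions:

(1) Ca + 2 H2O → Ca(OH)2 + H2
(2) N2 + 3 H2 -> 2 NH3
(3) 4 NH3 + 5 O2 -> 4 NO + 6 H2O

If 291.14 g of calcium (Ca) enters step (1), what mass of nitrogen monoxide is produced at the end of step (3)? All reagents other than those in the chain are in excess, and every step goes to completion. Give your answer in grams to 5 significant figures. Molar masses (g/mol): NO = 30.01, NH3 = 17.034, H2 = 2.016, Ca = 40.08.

n(Ca) = 291.14 / 40.08 = 7.26397 mol.
Reaction (1): Ca→H2 ratio 1:1 ⇒ n(H2) = 7.26397 mol.
Reaction (2): H2→NH3 ratio 3:2 ⇒ n(NH3) = 4.84265 mol.
Reaction (3): NH3→NO ratio 4:4 ⇒ n(NO) = 4.84265 mol.
Mass of NO = 4.84265 × 30.01 = 145.328 g.

145.33 g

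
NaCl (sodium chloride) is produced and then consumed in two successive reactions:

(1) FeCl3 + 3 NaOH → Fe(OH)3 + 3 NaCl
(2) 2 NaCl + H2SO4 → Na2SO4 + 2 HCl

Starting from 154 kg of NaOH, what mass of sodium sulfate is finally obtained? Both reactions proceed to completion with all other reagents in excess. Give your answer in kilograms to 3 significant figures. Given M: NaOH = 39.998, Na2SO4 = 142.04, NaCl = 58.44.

273 kg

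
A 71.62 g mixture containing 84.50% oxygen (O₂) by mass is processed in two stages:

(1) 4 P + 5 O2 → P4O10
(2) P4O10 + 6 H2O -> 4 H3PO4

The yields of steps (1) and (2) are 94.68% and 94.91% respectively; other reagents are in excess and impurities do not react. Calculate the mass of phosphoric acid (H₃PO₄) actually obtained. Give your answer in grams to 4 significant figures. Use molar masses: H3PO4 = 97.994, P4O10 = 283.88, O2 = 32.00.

133.2 g

Pure O2 = 71.62 × 0.8450 = 60.519 g.
n(O2) = 60.519 / 32.00 = 1.8912 mol.
Step 1 (O2:P4O10 = 5:1): theoretical n(P4O10) = 0.37824 mol; at 94.68% yield, n(P4O10) = 0.35812 mol.
Step 2 (P4O10:H3PO4 = 1:4): theoretical n(H3PO4) = 1.4325 mol, so theoretical mass = 1.4325 × 97.994 = 140.37 g.
At 94.91% yield, actual mass of H3PO4 = 140.37 × 0.9491 = 133.23 g.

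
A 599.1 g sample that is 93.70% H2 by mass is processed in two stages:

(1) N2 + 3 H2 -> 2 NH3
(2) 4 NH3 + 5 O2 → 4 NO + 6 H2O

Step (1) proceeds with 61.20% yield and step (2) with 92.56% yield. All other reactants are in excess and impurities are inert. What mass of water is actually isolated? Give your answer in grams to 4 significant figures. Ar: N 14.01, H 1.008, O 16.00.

Pure H2 = 599.1 × 0.9370 = 561.36 g.
M(H2) = 2(1.008) = 2.016 g/mol.
M(H2O) = 2(1.008) + 16.00 = 18.016 g/mol.
n(H2) = 561.36 / 2.016 = 278.45 mol.
Step 1 (H2:NH3 = 3:2): theoretical n(NH3) = 185.63 mol; at 61.20% yield, n(NH3) = 113.61 mol.
Step 2 (NH3:H2O = 4:6): theoretical n(H2O) = 170.41 mol, so theoretical mass = 170.41 × 18.016 = 3070.1 g.
At 92.56% yield, actual mass of H2O = 3070.1 × 0.9256 = 2841.7 g.

2842 g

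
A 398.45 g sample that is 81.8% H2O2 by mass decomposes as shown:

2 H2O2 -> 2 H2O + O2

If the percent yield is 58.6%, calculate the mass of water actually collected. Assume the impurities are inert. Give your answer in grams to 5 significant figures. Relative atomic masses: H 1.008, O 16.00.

Pure H2O2 available = 398.45 g × 0.818 = 325.932 g.
M(H2O2) = 2(1.008) + 2(16.00) = 34.016 g/mol.
M(H2O) = 2(1.008) + 16.00 = 18.016 g/mol.
n(H2O2) = 325.932 g / 34.016 g/mol = 9.58173 mol.
From the equation the H2O2:H2O mole ratio is 2:2, so n(H2O) = 9.58173 × 2/2 = 9.58173 mol.
Mass of H2O = 9.58173 mol × 18.016 g/mol = 172.624 g.
Actual mass collected = 172.624 g × 0.586 = 101.158 g.

101.16 g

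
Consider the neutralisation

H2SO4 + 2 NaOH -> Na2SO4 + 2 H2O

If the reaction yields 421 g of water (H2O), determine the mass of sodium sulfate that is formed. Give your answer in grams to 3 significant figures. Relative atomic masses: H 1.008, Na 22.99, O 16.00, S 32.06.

M(H2O) = 2(1.008) + 16.00 = 18.016 g/mol.
M(Na2SO4) = 2(22.99) + 32.06 + 4(16.00) = 142.04 g/mol.
n(H2O) = 421.0 g / 18.016 g/mol = 23.37 mol.
From the equation the H2O:Na2SO4 mole ratio is 2:1, so n(Na2SO4) = 23.37 × 1/2 = 11.68 mol.
Mass of Na2SO4 = 11.68 mol × 142.04 g/mol = 1660 g.

1660 g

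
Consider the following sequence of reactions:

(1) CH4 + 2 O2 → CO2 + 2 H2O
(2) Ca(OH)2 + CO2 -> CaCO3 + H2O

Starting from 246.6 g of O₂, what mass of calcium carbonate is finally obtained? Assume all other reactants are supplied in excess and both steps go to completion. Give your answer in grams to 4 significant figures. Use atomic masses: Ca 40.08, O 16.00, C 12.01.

385.7 g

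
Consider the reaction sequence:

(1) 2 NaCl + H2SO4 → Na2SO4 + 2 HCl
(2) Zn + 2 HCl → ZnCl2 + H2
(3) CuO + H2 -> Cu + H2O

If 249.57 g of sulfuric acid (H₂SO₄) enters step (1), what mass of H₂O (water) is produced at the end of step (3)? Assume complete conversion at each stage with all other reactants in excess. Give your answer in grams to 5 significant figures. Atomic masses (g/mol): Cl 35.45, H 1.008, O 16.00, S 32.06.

45.845 g

M(H2SO4) = 2(1.008) + 32.06 + 4(16.00) = 98.076 g/mol.
M(H2O) = 2(1.008) + 16.00 = 18.016 g/mol.
n(H2SO4) = 249.57 / 98.076 = 2.54466 mol.
Reaction (1): H2SO4→HCl ratio 1:2 ⇒ n(HCl) = 5.08932 mol.
Reaction (2): HCl→H2 ratio 2:1 ⇒ n(H2) = 2.54466 mol.
Reaction (3): H2→H2O ratio 1:1 ⇒ n(H2O) = 2.54466 mol.
Mass of H2O = 2.54466 × 18.016 = 45.8446 g.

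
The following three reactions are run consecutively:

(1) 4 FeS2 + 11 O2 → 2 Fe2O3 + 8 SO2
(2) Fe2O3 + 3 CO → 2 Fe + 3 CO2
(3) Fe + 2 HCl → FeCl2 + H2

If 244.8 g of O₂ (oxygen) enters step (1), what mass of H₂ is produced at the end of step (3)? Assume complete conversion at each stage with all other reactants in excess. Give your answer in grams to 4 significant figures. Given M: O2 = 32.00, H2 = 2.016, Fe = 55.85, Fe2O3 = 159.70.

n(O2) = 244.8 / 32.00 = 7.6500 mol.
Reaction (1): O2→Fe2O3 ratio 11:2 ⇒ n(Fe2O3) = 1.3909 mol.
Reaction (2): Fe2O3→Fe ratio 1:2 ⇒ n(Fe) = 2.7818 mol.
Reaction (3): Fe→H2 ratio 1:1 ⇒ n(H2) = 2.7818 mol.
Mass of H2 = 2.7818 × 2.016 = 5.6081 g.

5.608 g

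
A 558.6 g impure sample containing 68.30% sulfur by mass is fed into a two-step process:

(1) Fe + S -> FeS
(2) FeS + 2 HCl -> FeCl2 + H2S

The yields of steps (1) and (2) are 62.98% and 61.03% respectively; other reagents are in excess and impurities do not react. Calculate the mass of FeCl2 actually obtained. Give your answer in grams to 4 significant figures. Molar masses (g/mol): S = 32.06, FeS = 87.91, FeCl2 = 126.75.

Pure S = 558.6 × 0.6830 = 381.52 g.
n(S) = 381.52 / 32.06 = 11.900 mol.
Step 1 (S:FeS = 1:1): theoretical n(FeS) = 11.900 mol; at 62.98% yield, n(FeS) = 7.4948 mol.
Step 2 (FeS:FeCl2 = 1:1): theoretical n(FeCl2) = 7.4948 mol, so theoretical mass = 7.4948 × 126.75 = 949.97 g.
At 61.03% yield, actual mass of FeCl2 = 949.97 × 0.6103 = 579.77 g.

579.8 g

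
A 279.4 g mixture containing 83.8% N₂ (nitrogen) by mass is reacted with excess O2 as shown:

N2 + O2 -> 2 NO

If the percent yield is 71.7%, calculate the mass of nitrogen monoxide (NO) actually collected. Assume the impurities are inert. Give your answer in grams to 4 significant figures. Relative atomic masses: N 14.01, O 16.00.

359.6 g

Pure N2 available = 279.4 g × 0.838 = 234.14 g.
M(N2) = 2(14.01) = 28.02 g/mol.
M(NO) = 14.01 + 16.00 = 30.01 g/mol.
n(N2) = 234.14 g / 28.02 g/mol = 8.3561 mol.
From the equation the N2:NO mole ratio is 1:2, so n(NO) = 8.3561 × 2/1 = 16.712 mol.
Mass of NO = 16.712 mol × 30.01 g/mol = 501.53 g.
Actual mass collected = 501.53 g × 0.717 = 359.60 g.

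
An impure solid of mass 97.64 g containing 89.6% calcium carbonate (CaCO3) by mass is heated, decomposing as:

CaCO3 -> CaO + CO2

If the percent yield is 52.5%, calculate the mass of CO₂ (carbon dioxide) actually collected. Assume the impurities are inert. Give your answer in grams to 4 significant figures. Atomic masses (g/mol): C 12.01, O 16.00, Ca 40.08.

20.20 g

Pure CaCO3 available = 97.64 g × 0.896 = 87.485 g.
M(CaCO3) = 40.08 + 12.01 + 3(16.00) = 100.09 g/mol.
M(CO2) = 12.01 + 2(16.00) = 44.01 g/mol.
n(CaCO3) = 87.485 g / 100.09 g/mol = 0.87407 mol.
From the equation the CaCO3:CO2 mole ratio is 1:1, so n(CO2) = 0.87407 × 1/1 = 0.87407 mol.
Mass of CO2 = 0.87407 mol × 44.01 g/mol = 38.468 g.
Actual mass collected = 38.468 g × 0.525 = 20.196 g.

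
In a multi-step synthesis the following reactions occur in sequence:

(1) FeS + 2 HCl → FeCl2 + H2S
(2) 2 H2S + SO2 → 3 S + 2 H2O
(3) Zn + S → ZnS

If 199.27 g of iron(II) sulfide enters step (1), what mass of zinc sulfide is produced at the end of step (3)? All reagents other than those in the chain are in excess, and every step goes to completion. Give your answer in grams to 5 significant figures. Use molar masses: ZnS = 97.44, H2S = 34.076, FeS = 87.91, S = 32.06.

n(FeS) = 199.27 / 87.91 = 2.26675 mol.
Reaction (1): FeS→H2S ratio 1:1 ⇒ n(H2S) = 2.26675 mol.
Reaction (2): H2S→S ratio 2:3 ⇒ n(S) = 3.40013 mol.
Reaction (3): S→ZnS ratio 1:1 ⇒ n(ZnS) = 3.40013 mol.
Mass of ZnS = 3.40013 × 97.44 = 331.308 g.

331.31 g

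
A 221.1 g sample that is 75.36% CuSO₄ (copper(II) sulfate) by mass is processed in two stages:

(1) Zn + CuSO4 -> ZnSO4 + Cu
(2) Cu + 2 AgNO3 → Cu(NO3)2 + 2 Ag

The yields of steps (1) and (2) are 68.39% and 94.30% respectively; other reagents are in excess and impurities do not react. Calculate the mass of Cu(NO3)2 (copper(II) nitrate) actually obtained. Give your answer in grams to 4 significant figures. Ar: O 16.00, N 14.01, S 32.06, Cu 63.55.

126.3 g

Pure CuSO4 = 221.1 × 0.7536 = 166.62 g.
M(CuSO4) = 63.55 + 32.06 + 4(16.00) = 159.61 g/mol.
M(Cu(NO3)2) = 63.55 + 2(14.01) + 6(16.00) = 187.57 g/mol.
n(CuSO4) = 166.62 / 159.61 = 1.0439 mol.
Step 1 (CuSO4:Cu = 1:1): theoretical n(Cu) = 1.0439 mol; at 68.39% yield, n(Cu) = 0.71394 mol.
Step 2 (Cu:Cu(NO3)2 = 1:1): theoretical n(Cu(NO3)2) = 0.71394 mol, so theoretical mass = 0.71394 × 187.57 = 133.91 g.
At 94.30% yield, actual mass of Cu(NO3)2 = 133.91 × 0.9430 = 126.28 g.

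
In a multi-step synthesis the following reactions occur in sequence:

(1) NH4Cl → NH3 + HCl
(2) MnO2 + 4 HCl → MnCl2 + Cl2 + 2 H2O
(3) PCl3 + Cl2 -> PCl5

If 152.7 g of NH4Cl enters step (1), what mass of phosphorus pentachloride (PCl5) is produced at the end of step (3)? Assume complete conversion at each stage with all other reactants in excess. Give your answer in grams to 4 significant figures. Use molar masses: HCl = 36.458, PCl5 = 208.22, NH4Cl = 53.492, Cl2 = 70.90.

148.6 g

n(NH4Cl) = 152.7 / 53.492 = 2.8546 mol.
Reaction (1): NH4Cl→HCl ratio 1:1 ⇒ n(HCl) = 2.8546 mol.
Reaction (2): HCl→Cl2 ratio 4:1 ⇒ n(Cl2) = 0.71366 mol.
Reaction (3): Cl2→PCl5 ratio 1:1 ⇒ n(PCl5) = 0.71366 mol.
Mass of PCl5 = 0.71366 × 208.22 = 148.60 g.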